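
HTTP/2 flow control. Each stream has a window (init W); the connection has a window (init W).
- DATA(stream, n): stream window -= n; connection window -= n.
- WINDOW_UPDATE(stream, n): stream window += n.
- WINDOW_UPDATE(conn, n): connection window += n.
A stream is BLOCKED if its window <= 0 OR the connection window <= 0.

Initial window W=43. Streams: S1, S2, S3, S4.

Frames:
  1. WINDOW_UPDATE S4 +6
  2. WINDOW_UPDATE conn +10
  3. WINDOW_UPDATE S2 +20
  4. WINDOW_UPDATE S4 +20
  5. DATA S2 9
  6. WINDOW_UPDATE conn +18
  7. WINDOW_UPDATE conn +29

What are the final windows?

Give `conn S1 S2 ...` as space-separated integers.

Op 1: conn=43 S1=43 S2=43 S3=43 S4=49 blocked=[]
Op 2: conn=53 S1=43 S2=43 S3=43 S4=49 blocked=[]
Op 3: conn=53 S1=43 S2=63 S3=43 S4=49 blocked=[]
Op 4: conn=53 S1=43 S2=63 S3=43 S4=69 blocked=[]
Op 5: conn=44 S1=43 S2=54 S3=43 S4=69 blocked=[]
Op 6: conn=62 S1=43 S2=54 S3=43 S4=69 blocked=[]
Op 7: conn=91 S1=43 S2=54 S3=43 S4=69 blocked=[]

Answer: 91 43 54 43 69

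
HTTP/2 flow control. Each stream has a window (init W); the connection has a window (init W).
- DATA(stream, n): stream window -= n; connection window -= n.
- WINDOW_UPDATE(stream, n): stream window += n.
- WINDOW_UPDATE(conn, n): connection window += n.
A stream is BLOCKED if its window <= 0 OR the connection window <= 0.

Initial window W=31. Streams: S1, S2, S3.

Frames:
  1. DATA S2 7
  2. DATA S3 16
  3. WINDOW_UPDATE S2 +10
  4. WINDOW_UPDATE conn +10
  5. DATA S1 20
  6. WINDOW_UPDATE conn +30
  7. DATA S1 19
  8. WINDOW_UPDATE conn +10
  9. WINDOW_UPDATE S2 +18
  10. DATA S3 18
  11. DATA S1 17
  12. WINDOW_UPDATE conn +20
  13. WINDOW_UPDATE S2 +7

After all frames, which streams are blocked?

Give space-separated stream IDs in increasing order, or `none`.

Op 1: conn=24 S1=31 S2=24 S3=31 blocked=[]
Op 2: conn=8 S1=31 S2=24 S3=15 blocked=[]
Op 3: conn=8 S1=31 S2=34 S3=15 blocked=[]
Op 4: conn=18 S1=31 S2=34 S3=15 blocked=[]
Op 5: conn=-2 S1=11 S2=34 S3=15 blocked=[1, 2, 3]
Op 6: conn=28 S1=11 S2=34 S3=15 blocked=[]
Op 7: conn=9 S1=-8 S2=34 S3=15 blocked=[1]
Op 8: conn=19 S1=-8 S2=34 S3=15 blocked=[1]
Op 9: conn=19 S1=-8 S2=52 S3=15 blocked=[1]
Op 10: conn=1 S1=-8 S2=52 S3=-3 blocked=[1, 3]
Op 11: conn=-16 S1=-25 S2=52 S3=-3 blocked=[1, 2, 3]
Op 12: conn=4 S1=-25 S2=52 S3=-3 blocked=[1, 3]
Op 13: conn=4 S1=-25 S2=59 S3=-3 blocked=[1, 3]

Answer: S1 S3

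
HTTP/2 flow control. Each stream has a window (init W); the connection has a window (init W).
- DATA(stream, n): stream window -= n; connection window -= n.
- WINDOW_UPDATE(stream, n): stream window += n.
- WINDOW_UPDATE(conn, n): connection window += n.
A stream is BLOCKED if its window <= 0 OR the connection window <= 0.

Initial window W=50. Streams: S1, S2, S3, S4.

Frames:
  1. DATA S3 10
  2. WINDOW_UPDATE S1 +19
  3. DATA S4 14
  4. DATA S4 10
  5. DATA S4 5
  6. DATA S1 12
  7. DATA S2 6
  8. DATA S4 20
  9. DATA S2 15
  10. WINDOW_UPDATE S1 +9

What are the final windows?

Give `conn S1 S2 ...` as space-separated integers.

Answer: -42 66 29 40 1

Derivation:
Op 1: conn=40 S1=50 S2=50 S3=40 S4=50 blocked=[]
Op 2: conn=40 S1=69 S2=50 S3=40 S4=50 blocked=[]
Op 3: conn=26 S1=69 S2=50 S3=40 S4=36 blocked=[]
Op 4: conn=16 S1=69 S2=50 S3=40 S4=26 blocked=[]
Op 5: conn=11 S1=69 S2=50 S3=40 S4=21 blocked=[]
Op 6: conn=-1 S1=57 S2=50 S3=40 S4=21 blocked=[1, 2, 3, 4]
Op 7: conn=-7 S1=57 S2=44 S3=40 S4=21 blocked=[1, 2, 3, 4]
Op 8: conn=-27 S1=57 S2=44 S3=40 S4=1 blocked=[1, 2, 3, 4]
Op 9: conn=-42 S1=57 S2=29 S3=40 S4=1 blocked=[1, 2, 3, 4]
Op 10: conn=-42 S1=66 S2=29 S3=40 S4=1 blocked=[1, 2, 3, 4]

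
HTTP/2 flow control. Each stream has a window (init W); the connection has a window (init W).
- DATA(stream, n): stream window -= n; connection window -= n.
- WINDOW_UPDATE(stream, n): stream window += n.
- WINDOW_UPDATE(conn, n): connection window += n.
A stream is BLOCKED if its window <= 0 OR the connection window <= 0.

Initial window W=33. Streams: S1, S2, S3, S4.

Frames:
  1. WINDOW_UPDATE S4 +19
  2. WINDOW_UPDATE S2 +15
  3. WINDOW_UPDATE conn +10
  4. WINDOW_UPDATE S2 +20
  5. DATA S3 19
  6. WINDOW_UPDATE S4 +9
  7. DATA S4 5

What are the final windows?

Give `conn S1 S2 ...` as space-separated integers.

Answer: 19 33 68 14 56

Derivation:
Op 1: conn=33 S1=33 S2=33 S3=33 S4=52 blocked=[]
Op 2: conn=33 S1=33 S2=48 S3=33 S4=52 blocked=[]
Op 3: conn=43 S1=33 S2=48 S3=33 S4=52 blocked=[]
Op 4: conn=43 S1=33 S2=68 S3=33 S4=52 blocked=[]
Op 5: conn=24 S1=33 S2=68 S3=14 S4=52 blocked=[]
Op 6: conn=24 S1=33 S2=68 S3=14 S4=61 blocked=[]
Op 7: conn=19 S1=33 S2=68 S3=14 S4=56 blocked=[]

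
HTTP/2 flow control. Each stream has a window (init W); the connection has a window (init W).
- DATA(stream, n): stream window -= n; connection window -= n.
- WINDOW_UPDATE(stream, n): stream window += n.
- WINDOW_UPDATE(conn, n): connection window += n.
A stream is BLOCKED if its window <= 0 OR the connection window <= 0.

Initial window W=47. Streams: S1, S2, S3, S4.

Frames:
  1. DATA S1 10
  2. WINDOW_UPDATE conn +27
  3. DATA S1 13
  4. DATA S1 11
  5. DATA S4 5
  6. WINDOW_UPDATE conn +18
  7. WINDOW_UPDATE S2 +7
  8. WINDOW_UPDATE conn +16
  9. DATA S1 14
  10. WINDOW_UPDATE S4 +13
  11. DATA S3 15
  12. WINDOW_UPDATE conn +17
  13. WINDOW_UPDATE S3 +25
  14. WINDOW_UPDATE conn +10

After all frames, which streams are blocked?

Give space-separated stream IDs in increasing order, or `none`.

Answer: S1

Derivation:
Op 1: conn=37 S1=37 S2=47 S3=47 S4=47 blocked=[]
Op 2: conn=64 S1=37 S2=47 S3=47 S4=47 blocked=[]
Op 3: conn=51 S1=24 S2=47 S3=47 S4=47 blocked=[]
Op 4: conn=40 S1=13 S2=47 S3=47 S4=47 blocked=[]
Op 5: conn=35 S1=13 S2=47 S3=47 S4=42 blocked=[]
Op 6: conn=53 S1=13 S2=47 S3=47 S4=42 blocked=[]
Op 7: conn=53 S1=13 S2=54 S3=47 S4=42 blocked=[]
Op 8: conn=69 S1=13 S2=54 S3=47 S4=42 blocked=[]
Op 9: conn=55 S1=-1 S2=54 S3=47 S4=42 blocked=[1]
Op 10: conn=55 S1=-1 S2=54 S3=47 S4=55 blocked=[1]
Op 11: conn=40 S1=-1 S2=54 S3=32 S4=55 blocked=[1]
Op 12: conn=57 S1=-1 S2=54 S3=32 S4=55 blocked=[1]
Op 13: conn=57 S1=-1 S2=54 S3=57 S4=55 blocked=[1]
Op 14: conn=67 S1=-1 S2=54 S3=57 S4=55 blocked=[1]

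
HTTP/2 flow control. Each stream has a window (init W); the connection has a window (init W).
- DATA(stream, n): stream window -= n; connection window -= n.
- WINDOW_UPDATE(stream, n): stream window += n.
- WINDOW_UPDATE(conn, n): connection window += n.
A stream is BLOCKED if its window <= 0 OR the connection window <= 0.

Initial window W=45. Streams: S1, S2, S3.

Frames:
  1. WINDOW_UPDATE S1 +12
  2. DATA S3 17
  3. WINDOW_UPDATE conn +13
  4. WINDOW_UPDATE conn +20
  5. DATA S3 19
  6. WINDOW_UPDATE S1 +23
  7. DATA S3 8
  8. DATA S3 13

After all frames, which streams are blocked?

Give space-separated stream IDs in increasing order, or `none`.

Answer: S3

Derivation:
Op 1: conn=45 S1=57 S2=45 S3=45 blocked=[]
Op 2: conn=28 S1=57 S2=45 S3=28 blocked=[]
Op 3: conn=41 S1=57 S2=45 S3=28 blocked=[]
Op 4: conn=61 S1=57 S2=45 S3=28 blocked=[]
Op 5: conn=42 S1=57 S2=45 S3=9 blocked=[]
Op 6: conn=42 S1=80 S2=45 S3=9 blocked=[]
Op 7: conn=34 S1=80 S2=45 S3=1 blocked=[]
Op 8: conn=21 S1=80 S2=45 S3=-12 blocked=[3]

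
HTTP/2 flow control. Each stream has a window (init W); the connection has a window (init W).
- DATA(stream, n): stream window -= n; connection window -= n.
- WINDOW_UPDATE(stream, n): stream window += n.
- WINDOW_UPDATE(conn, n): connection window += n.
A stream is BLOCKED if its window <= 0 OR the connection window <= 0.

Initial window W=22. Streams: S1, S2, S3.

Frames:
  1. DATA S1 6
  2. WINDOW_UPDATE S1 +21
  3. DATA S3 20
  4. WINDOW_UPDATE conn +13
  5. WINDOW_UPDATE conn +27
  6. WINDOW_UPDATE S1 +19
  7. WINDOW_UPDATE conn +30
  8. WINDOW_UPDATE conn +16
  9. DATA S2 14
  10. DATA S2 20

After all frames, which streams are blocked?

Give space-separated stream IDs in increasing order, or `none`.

Answer: S2

Derivation:
Op 1: conn=16 S1=16 S2=22 S3=22 blocked=[]
Op 2: conn=16 S1=37 S2=22 S3=22 blocked=[]
Op 3: conn=-4 S1=37 S2=22 S3=2 blocked=[1, 2, 3]
Op 4: conn=9 S1=37 S2=22 S3=2 blocked=[]
Op 5: conn=36 S1=37 S2=22 S3=2 blocked=[]
Op 6: conn=36 S1=56 S2=22 S3=2 blocked=[]
Op 7: conn=66 S1=56 S2=22 S3=2 blocked=[]
Op 8: conn=82 S1=56 S2=22 S3=2 blocked=[]
Op 9: conn=68 S1=56 S2=8 S3=2 blocked=[]
Op 10: conn=48 S1=56 S2=-12 S3=2 blocked=[2]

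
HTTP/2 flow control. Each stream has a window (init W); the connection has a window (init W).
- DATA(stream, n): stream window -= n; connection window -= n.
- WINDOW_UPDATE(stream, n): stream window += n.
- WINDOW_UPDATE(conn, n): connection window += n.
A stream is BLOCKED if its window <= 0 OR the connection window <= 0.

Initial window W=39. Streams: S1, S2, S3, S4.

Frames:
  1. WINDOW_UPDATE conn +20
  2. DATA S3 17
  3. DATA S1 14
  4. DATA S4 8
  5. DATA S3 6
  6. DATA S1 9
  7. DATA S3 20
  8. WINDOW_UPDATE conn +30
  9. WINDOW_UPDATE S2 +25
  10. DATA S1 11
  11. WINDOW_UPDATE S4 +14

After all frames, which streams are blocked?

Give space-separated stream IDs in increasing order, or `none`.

Op 1: conn=59 S1=39 S2=39 S3=39 S4=39 blocked=[]
Op 2: conn=42 S1=39 S2=39 S3=22 S4=39 blocked=[]
Op 3: conn=28 S1=25 S2=39 S3=22 S4=39 blocked=[]
Op 4: conn=20 S1=25 S2=39 S3=22 S4=31 blocked=[]
Op 5: conn=14 S1=25 S2=39 S3=16 S4=31 blocked=[]
Op 6: conn=5 S1=16 S2=39 S3=16 S4=31 blocked=[]
Op 7: conn=-15 S1=16 S2=39 S3=-4 S4=31 blocked=[1, 2, 3, 4]
Op 8: conn=15 S1=16 S2=39 S3=-4 S4=31 blocked=[3]
Op 9: conn=15 S1=16 S2=64 S3=-4 S4=31 blocked=[3]
Op 10: conn=4 S1=5 S2=64 S3=-4 S4=31 blocked=[3]
Op 11: conn=4 S1=5 S2=64 S3=-4 S4=45 blocked=[3]

Answer: S3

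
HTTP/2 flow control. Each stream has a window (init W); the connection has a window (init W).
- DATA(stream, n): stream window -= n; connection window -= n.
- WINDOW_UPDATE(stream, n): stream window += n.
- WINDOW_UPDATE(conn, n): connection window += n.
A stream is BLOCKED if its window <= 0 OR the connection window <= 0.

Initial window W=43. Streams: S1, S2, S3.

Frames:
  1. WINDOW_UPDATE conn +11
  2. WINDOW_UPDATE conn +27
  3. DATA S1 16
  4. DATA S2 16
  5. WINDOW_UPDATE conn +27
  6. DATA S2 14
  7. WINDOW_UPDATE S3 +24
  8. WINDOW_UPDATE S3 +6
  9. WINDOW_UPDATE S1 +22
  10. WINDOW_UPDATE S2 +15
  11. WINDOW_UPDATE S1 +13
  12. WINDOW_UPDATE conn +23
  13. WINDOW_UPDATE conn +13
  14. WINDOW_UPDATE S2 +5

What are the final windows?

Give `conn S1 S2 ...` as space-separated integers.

Answer: 98 62 33 73

Derivation:
Op 1: conn=54 S1=43 S2=43 S3=43 blocked=[]
Op 2: conn=81 S1=43 S2=43 S3=43 blocked=[]
Op 3: conn=65 S1=27 S2=43 S3=43 blocked=[]
Op 4: conn=49 S1=27 S2=27 S3=43 blocked=[]
Op 5: conn=76 S1=27 S2=27 S3=43 blocked=[]
Op 6: conn=62 S1=27 S2=13 S3=43 blocked=[]
Op 7: conn=62 S1=27 S2=13 S3=67 blocked=[]
Op 8: conn=62 S1=27 S2=13 S3=73 blocked=[]
Op 9: conn=62 S1=49 S2=13 S3=73 blocked=[]
Op 10: conn=62 S1=49 S2=28 S3=73 blocked=[]
Op 11: conn=62 S1=62 S2=28 S3=73 blocked=[]
Op 12: conn=85 S1=62 S2=28 S3=73 blocked=[]
Op 13: conn=98 S1=62 S2=28 S3=73 blocked=[]
Op 14: conn=98 S1=62 S2=33 S3=73 blocked=[]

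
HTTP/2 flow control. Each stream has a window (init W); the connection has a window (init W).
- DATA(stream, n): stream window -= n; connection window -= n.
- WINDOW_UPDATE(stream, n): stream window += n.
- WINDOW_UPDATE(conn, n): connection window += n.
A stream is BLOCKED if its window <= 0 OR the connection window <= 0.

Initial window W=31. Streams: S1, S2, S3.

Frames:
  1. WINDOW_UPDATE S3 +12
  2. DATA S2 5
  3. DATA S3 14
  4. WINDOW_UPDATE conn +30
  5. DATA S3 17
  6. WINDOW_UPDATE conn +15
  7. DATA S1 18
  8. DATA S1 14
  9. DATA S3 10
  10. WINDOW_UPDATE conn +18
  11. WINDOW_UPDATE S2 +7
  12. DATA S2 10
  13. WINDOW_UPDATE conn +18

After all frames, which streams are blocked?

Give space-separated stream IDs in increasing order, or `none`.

Op 1: conn=31 S1=31 S2=31 S3=43 blocked=[]
Op 2: conn=26 S1=31 S2=26 S3=43 blocked=[]
Op 3: conn=12 S1=31 S2=26 S3=29 blocked=[]
Op 4: conn=42 S1=31 S2=26 S3=29 blocked=[]
Op 5: conn=25 S1=31 S2=26 S3=12 blocked=[]
Op 6: conn=40 S1=31 S2=26 S3=12 blocked=[]
Op 7: conn=22 S1=13 S2=26 S3=12 blocked=[]
Op 8: conn=8 S1=-1 S2=26 S3=12 blocked=[1]
Op 9: conn=-2 S1=-1 S2=26 S3=2 blocked=[1, 2, 3]
Op 10: conn=16 S1=-1 S2=26 S3=2 blocked=[1]
Op 11: conn=16 S1=-1 S2=33 S3=2 blocked=[1]
Op 12: conn=6 S1=-1 S2=23 S3=2 blocked=[1]
Op 13: conn=24 S1=-1 S2=23 S3=2 blocked=[1]

Answer: S1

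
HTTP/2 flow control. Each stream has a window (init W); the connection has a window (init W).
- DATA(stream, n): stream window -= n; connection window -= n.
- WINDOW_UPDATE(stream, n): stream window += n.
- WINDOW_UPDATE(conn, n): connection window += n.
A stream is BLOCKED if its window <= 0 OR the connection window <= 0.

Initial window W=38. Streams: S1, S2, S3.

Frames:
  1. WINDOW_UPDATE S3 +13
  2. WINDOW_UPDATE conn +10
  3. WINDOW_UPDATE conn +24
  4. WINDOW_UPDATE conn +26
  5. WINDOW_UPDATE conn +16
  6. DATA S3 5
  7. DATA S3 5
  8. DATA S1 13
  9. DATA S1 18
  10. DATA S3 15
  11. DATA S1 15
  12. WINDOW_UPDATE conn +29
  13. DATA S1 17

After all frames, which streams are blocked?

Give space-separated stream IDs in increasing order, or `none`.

Answer: S1

Derivation:
Op 1: conn=38 S1=38 S2=38 S3=51 blocked=[]
Op 2: conn=48 S1=38 S2=38 S3=51 blocked=[]
Op 3: conn=72 S1=38 S2=38 S3=51 blocked=[]
Op 4: conn=98 S1=38 S2=38 S3=51 blocked=[]
Op 5: conn=114 S1=38 S2=38 S3=51 blocked=[]
Op 6: conn=109 S1=38 S2=38 S3=46 blocked=[]
Op 7: conn=104 S1=38 S2=38 S3=41 blocked=[]
Op 8: conn=91 S1=25 S2=38 S3=41 blocked=[]
Op 9: conn=73 S1=7 S2=38 S3=41 blocked=[]
Op 10: conn=58 S1=7 S2=38 S3=26 blocked=[]
Op 11: conn=43 S1=-8 S2=38 S3=26 blocked=[1]
Op 12: conn=72 S1=-8 S2=38 S3=26 blocked=[1]
Op 13: conn=55 S1=-25 S2=38 S3=26 blocked=[1]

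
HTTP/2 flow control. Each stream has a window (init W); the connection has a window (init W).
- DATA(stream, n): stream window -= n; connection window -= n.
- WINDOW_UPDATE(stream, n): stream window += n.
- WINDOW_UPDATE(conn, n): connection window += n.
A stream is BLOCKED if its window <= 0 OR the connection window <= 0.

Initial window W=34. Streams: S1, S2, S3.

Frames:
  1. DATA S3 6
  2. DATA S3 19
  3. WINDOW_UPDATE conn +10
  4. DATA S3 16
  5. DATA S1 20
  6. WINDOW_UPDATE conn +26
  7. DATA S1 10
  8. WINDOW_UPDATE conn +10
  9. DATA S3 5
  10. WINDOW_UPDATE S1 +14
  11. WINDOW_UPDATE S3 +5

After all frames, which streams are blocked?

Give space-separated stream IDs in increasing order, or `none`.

Answer: S3

Derivation:
Op 1: conn=28 S1=34 S2=34 S3=28 blocked=[]
Op 2: conn=9 S1=34 S2=34 S3=9 blocked=[]
Op 3: conn=19 S1=34 S2=34 S3=9 blocked=[]
Op 4: conn=3 S1=34 S2=34 S3=-7 blocked=[3]
Op 5: conn=-17 S1=14 S2=34 S3=-7 blocked=[1, 2, 3]
Op 6: conn=9 S1=14 S2=34 S3=-7 blocked=[3]
Op 7: conn=-1 S1=4 S2=34 S3=-7 blocked=[1, 2, 3]
Op 8: conn=9 S1=4 S2=34 S3=-7 blocked=[3]
Op 9: conn=4 S1=4 S2=34 S3=-12 blocked=[3]
Op 10: conn=4 S1=18 S2=34 S3=-12 blocked=[3]
Op 11: conn=4 S1=18 S2=34 S3=-7 blocked=[3]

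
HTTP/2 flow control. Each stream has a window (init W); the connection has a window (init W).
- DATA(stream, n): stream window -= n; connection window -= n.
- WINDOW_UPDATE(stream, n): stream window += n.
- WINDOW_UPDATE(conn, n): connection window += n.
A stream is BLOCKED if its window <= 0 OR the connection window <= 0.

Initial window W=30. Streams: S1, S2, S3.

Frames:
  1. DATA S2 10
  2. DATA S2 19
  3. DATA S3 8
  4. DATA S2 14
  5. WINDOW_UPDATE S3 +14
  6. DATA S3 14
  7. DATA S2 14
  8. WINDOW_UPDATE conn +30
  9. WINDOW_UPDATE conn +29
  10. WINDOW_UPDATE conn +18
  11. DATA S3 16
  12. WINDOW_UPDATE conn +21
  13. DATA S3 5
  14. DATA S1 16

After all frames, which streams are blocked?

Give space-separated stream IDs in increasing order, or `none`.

Op 1: conn=20 S1=30 S2=20 S3=30 blocked=[]
Op 2: conn=1 S1=30 S2=1 S3=30 blocked=[]
Op 3: conn=-7 S1=30 S2=1 S3=22 blocked=[1, 2, 3]
Op 4: conn=-21 S1=30 S2=-13 S3=22 blocked=[1, 2, 3]
Op 5: conn=-21 S1=30 S2=-13 S3=36 blocked=[1, 2, 3]
Op 6: conn=-35 S1=30 S2=-13 S3=22 blocked=[1, 2, 3]
Op 7: conn=-49 S1=30 S2=-27 S3=22 blocked=[1, 2, 3]
Op 8: conn=-19 S1=30 S2=-27 S3=22 blocked=[1, 2, 3]
Op 9: conn=10 S1=30 S2=-27 S3=22 blocked=[2]
Op 10: conn=28 S1=30 S2=-27 S3=22 blocked=[2]
Op 11: conn=12 S1=30 S2=-27 S3=6 blocked=[2]
Op 12: conn=33 S1=30 S2=-27 S3=6 blocked=[2]
Op 13: conn=28 S1=30 S2=-27 S3=1 blocked=[2]
Op 14: conn=12 S1=14 S2=-27 S3=1 blocked=[2]

Answer: S2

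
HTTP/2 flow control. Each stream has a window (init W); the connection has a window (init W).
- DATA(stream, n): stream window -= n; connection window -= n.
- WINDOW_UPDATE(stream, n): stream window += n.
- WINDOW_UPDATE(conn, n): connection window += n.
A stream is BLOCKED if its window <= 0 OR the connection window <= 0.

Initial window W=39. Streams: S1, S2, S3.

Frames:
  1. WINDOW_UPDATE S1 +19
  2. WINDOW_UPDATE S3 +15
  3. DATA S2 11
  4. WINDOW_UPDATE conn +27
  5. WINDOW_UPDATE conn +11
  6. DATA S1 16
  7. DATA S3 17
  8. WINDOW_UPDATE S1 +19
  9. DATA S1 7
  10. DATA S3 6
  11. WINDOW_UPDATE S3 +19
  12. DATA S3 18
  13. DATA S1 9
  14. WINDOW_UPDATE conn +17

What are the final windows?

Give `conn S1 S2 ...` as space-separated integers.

Answer: 10 45 28 32

Derivation:
Op 1: conn=39 S1=58 S2=39 S3=39 blocked=[]
Op 2: conn=39 S1=58 S2=39 S3=54 blocked=[]
Op 3: conn=28 S1=58 S2=28 S3=54 blocked=[]
Op 4: conn=55 S1=58 S2=28 S3=54 blocked=[]
Op 5: conn=66 S1=58 S2=28 S3=54 blocked=[]
Op 6: conn=50 S1=42 S2=28 S3=54 blocked=[]
Op 7: conn=33 S1=42 S2=28 S3=37 blocked=[]
Op 8: conn=33 S1=61 S2=28 S3=37 blocked=[]
Op 9: conn=26 S1=54 S2=28 S3=37 blocked=[]
Op 10: conn=20 S1=54 S2=28 S3=31 blocked=[]
Op 11: conn=20 S1=54 S2=28 S3=50 blocked=[]
Op 12: conn=2 S1=54 S2=28 S3=32 blocked=[]
Op 13: conn=-7 S1=45 S2=28 S3=32 blocked=[1, 2, 3]
Op 14: conn=10 S1=45 S2=28 S3=32 blocked=[]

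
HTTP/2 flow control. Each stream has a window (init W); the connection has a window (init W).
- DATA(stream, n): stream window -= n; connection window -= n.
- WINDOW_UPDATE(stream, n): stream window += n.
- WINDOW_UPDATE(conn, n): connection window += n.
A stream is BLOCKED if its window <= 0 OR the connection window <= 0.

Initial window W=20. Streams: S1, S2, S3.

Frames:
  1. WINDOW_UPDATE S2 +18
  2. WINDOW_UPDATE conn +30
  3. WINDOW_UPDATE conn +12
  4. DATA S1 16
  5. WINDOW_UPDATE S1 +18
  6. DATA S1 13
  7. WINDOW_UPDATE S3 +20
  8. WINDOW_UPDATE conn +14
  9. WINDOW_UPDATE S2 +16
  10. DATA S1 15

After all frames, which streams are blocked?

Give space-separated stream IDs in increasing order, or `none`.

Op 1: conn=20 S1=20 S2=38 S3=20 blocked=[]
Op 2: conn=50 S1=20 S2=38 S3=20 blocked=[]
Op 3: conn=62 S1=20 S2=38 S3=20 blocked=[]
Op 4: conn=46 S1=4 S2=38 S3=20 blocked=[]
Op 5: conn=46 S1=22 S2=38 S3=20 blocked=[]
Op 6: conn=33 S1=9 S2=38 S3=20 blocked=[]
Op 7: conn=33 S1=9 S2=38 S3=40 blocked=[]
Op 8: conn=47 S1=9 S2=38 S3=40 blocked=[]
Op 9: conn=47 S1=9 S2=54 S3=40 blocked=[]
Op 10: conn=32 S1=-6 S2=54 S3=40 blocked=[1]

Answer: S1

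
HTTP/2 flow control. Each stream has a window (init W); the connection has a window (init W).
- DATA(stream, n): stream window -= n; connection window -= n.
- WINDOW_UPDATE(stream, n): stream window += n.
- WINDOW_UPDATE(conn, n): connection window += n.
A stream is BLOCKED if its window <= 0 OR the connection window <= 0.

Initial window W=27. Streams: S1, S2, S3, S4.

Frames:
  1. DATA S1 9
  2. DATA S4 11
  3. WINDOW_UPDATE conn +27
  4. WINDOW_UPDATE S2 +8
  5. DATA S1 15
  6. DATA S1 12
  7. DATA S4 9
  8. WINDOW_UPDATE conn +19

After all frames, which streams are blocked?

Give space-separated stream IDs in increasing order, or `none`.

Answer: S1

Derivation:
Op 1: conn=18 S1=18 S2=27 S3=27 S4=27 blocked=[]
Op 2: conn=7 S1=18 S2=27 S3=27 S4=16 blocked=[]
Op 3: conn=34 S1=18 S2=27 S3=27 S4=16 blocked=[]
Op 4: conn=34 S1=18 S2=35 S3=27 S4=16 blocked=[]
Op 5: conn=19 S1=3 S2=35 S3=27 S4=16 blocked=[]
Op 6: conn=7 S1=-9 S2=35 S3=27 S4=16 blocked=[1]
Op 7: conn=-2 S1=-9 S2=35 S3=27 S4=7 blocked=[1, 2, 3, 4]
Op 8: conn=17 S1=-9 S2=35 S3=27 S4=7 blocked=[1]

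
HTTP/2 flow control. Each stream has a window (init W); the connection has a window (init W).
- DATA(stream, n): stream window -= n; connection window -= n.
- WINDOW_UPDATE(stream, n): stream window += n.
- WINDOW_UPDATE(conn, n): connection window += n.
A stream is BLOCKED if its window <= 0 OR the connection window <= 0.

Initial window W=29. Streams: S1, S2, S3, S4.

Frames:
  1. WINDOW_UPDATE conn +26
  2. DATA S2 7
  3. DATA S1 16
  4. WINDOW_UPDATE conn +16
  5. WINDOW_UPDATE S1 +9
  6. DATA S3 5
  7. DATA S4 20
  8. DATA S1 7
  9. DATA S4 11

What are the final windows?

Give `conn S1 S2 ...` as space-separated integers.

Op 1: conn=55 S1=29 S2=29 S3=29 S4=29 blocked=[]
Op 2: conn=48 S1=29 S2=22 S3=29 S4=29 blocked=[]
Op 3: conn=32 S1=13 S2=22 S3=29 S4=29 blocked=[]
Op 4: conn=48 S1=13 S2=22 S3=29 S4=29 blocked=[]
Op 5: conn=48 S1=22 S2=22 S3=29 S4=29 blocked=[]
Op 6: conn=43 S1=22 S2=22 S3=24 S4=29 blocked=[]
Op 7: conn=23 S1=22 S2=22 S3=24 S4=9 blocked=[]
Op 8: conn=16 S1=15 S2=22 S3=24 S4=9 blocked=[]
Op 9: conn=5 S1=15 S2=22 S3=24 S4=-2 blocked=[4]

Answer: 5 15 22 24 -2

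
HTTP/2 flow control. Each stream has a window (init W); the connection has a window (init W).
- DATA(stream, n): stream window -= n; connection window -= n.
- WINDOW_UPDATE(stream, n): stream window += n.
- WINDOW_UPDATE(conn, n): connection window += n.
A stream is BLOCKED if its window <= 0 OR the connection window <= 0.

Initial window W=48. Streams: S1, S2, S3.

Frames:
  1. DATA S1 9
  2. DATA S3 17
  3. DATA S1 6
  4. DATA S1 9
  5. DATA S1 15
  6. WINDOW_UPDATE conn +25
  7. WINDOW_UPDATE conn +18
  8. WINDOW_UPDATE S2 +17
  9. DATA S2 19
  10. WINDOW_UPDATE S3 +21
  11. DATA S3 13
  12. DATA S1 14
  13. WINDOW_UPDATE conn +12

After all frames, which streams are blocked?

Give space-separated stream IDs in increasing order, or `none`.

Op 1: conn=39 S1=39 S2=48 S3=48 blocked=[]
Op 2: conn=22 S1=39 S2=48 S3=31 blocked=[]
Op 3: conn=16 S1=33 S2=48 S3=31 blocked=[]
Op 4: conn=7 S1=24 S2=48 S3=31 blocked=[]
Op 5: conn=-8 S1=9 S2=48 S3=31 blocked=[1, 2, 3]
Op 6: conn=17 S1=9 S2=48 S3=31 blocked=[]
Op 7: conn=35 S1=9 S2=48 S3=31 blocked=[]
Op 8: conn=35 S1=9 S2=65 S3=31 blocked=[]
Op 9: conn=16 S1=9 S2=46 S3=31 blocked=[]
Op 10: conn=16 S1=9 S2=46 S3=52 blocked=[]
Op 11: conn=3 S1=9 S2=46 S3=39 blocked=[]
Op 12: conn=-11 S1=-5 S2=46 S3=39 blocked=[1, 2, 3]
Op 13: conn=1 S1=-5 S2=46 S3=39 blocked=[1]

Answer: S1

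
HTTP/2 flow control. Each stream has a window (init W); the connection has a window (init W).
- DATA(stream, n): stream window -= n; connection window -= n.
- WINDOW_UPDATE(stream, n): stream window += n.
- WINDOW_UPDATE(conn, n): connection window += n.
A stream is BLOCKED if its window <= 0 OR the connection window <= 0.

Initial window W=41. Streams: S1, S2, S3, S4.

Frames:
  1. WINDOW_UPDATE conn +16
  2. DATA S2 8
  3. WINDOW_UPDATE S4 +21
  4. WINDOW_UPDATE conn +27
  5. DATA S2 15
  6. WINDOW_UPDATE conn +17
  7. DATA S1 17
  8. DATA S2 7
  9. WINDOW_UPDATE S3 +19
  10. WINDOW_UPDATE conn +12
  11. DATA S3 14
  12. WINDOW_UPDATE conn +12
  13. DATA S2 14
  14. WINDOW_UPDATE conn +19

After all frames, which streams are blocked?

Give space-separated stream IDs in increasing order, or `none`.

Answer: S2

Derivation:
Op 1: conn=57 S1=41 S2=41 S3=41 S4=41 blocked=[]
Op 2: conn=49 S1=41 S2=33 S3=41 S4=41 blocked=[]
Op 3: conn=49 S1=41 S2=33 S3=41 S4=62 blocked=[]
Op 4: conn=76 S1=41 S2=33 S3=41 S4=62 blocked=[]
Op 5: conn=61 S1=41 S2=18 S3=41 S4=62 blocked=[]
Op 6: conn=78 S1=41 S2=18 S3=41 S4=62 blocked=[]
Op 7: conn=61 S1=24 S2=18 S3=41 S4=62 blocked=[]
Op 8: conn=54 S1=24 S2=11 S3=41 S4=62 blocked=[]
Op 9: conn=54 S1=24 S2=11 S3=60 S4=62 blocked=[]
Op 10: conn=66 S1=24 S2=11 S3=60 S4=62 blocked=[]
Op 11: conn=52 S1=24 S2=11 S3=46 S4=62 blocked=[]
Op 12: conn=64 S1=24 S2=11 S3=46 S4=62 blocked=[]
Op 13: conn=50 S1=24 S2=-3 S3=46 S4=62 blocked=[2]
Op 14: conn=69 S1=24 S2=-3 S3=46 S4=62 blocked=[2]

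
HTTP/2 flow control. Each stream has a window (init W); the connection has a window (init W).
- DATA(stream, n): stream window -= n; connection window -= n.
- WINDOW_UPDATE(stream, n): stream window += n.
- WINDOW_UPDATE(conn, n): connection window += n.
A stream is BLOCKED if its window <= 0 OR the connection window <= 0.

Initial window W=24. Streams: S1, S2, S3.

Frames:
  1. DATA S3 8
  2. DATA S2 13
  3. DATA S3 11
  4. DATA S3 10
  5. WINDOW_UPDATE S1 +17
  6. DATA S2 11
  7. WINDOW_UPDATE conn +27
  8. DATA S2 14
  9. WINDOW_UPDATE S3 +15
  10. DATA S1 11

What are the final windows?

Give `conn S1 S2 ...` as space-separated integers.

Op 1: conn=16 S1=24 S2=24 S3=16 blocked=[]
Op 2: conn=3 S1=24 S2=11 S3=16 blocked=[]
Op 3: conn=-8 S1=24 S2=11 S3=5 blocked=[1, 2, 3]
Op 4: conn=-18 S1=24 S2=11 S3=-5 blocked=[1, 2, 3]
Op 5: conn=-18 S1=41 S2=11 S3=-5 blocked=[1, 2, 3]
Op 6: conn=-29 S1=41 S2=0 S3=-5 blocked=[1, 2, 3]
Op 7: conn=-2 S1=41 S2=0 S3=-5 blocked=[1, 2, 3]
Op 8: conn=-16 S1=41 S2=-14 S3=-5 blocked=[1, 2, 3]
Op 9: conn=-16 S1=41 S2=-14 S3=10 blocked=[1, 2, 3]
Op 10: conn=-27 S1=30 S2=-14 S3=10 blocked=[1, 2, 3]

Answer: -27 30 -14 10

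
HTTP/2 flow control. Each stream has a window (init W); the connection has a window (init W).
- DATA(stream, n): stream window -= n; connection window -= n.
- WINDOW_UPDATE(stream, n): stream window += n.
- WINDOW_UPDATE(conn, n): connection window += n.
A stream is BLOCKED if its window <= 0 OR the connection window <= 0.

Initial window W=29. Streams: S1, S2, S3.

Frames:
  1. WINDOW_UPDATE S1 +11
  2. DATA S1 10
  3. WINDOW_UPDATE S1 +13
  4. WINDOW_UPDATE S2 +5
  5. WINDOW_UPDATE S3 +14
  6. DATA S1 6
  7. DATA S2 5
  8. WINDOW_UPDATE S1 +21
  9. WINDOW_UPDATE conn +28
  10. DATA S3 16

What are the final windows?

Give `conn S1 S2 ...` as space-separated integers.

Answer: 20 58 29 27

Derivation:
Op 1: conn=29 S1=40 S2=29 S3=29 blocked=[]
Op 2: conn=19 S1=30 S2=29 S3=29 blocked=[]
Op 3: conn=19 S1=43 S2=29 S3=29 blocked=[]
Op 4: conn=19 S1=43 S2=34 S3=29 blocked=[]
Op 5: conn=19 S1=43 S2=34 S3=43 blocked=[]
Op 6: conn=13 S1=37 S2=34 S3=43 blocked=[]
Op 7: conn=8 S1=37 S2=29 S3=43 blocked=[]
Op 8: conn=8 S1=58 S2=29 S3=43 blocked=[]
Op 9: conn=36 S1=58 S2=29 S3=43 blocked=[]
Op 10: conn=20 S1=58 S2=29 S3=27 blocked=[]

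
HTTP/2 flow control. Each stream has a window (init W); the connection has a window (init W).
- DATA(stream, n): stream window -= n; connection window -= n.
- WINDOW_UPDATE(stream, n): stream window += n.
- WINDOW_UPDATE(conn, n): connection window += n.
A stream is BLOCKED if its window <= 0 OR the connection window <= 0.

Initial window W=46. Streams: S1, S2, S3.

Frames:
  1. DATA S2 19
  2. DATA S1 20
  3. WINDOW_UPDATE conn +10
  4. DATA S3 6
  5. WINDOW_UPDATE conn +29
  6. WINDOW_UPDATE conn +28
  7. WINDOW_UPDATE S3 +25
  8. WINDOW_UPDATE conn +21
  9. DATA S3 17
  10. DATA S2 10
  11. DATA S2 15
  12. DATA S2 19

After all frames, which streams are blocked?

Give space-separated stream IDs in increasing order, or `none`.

Op 1: conn=27 S1=46 S2=27 S3=46 blocked=[]
Op 2: conn=7 S1=26 S2=27 S3=46 blocked=[]
Op 3: conn=17 S1=26 S2=27 S3=46 blocked=[]
Op 4: conn=11 S1=26 S2=27 S3=40 blocked=[]
Op 5: conn=40 S1=26 S2=27 S3=40 blocked=[]
Op 6: conn=68 S1=26 S2=27 S3=40 blocked=[]
Op 7: conn=68 S1=26 S2=27 S3=65 blocked=[]
Op 8: conn=89 S1=26 S2=27 S3=65 blocked=[]
Op 9: conn=72 S1=26 S2=27 S3=48 blocked=[]
Op 10: conn=62 S1=26 S2=17 S3=48 blocked=[]
Op 11: conn=47 S1=26 S2=2 S3=48 blocked=[]
Op 12: conn=28 S1=26 S2=-17 S3=48 blocked=[2]

Answer: S2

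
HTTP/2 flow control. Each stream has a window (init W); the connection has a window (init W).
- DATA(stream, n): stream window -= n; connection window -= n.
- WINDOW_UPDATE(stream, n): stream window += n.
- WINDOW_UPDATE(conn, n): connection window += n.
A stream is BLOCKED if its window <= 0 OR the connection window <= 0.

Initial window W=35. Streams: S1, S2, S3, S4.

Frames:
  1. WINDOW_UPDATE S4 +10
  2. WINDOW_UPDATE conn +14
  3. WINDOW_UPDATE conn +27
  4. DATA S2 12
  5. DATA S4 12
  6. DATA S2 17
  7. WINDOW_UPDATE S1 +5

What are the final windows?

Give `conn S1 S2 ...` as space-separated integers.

Answer: 35 40 6 35 33

Derivation:
Op 1: conn=35 S1=35 S2=35 S3=35 S4=45 blocked=[]
Op 2: conn=49 S1=35 S2=35 S3=35 S4=45 blocked=[]
Op 3: conn=76 S1=35 S2=35 S3=35 S4=45 blocked=[]
Op 4: conn=64 S1=35 S2=23 S3=35 S4=45 blocked=[]
Op 5: conn=52 S1=35 S2=23 S3=35 S4=33 blocked=[]
Op 6: conn=35 S1=35 S2=6 S3=35 S4=33 blocked=[]
Op 7: conn=35 S1=40 S2=6 S3=35 S4=33 blocked=[]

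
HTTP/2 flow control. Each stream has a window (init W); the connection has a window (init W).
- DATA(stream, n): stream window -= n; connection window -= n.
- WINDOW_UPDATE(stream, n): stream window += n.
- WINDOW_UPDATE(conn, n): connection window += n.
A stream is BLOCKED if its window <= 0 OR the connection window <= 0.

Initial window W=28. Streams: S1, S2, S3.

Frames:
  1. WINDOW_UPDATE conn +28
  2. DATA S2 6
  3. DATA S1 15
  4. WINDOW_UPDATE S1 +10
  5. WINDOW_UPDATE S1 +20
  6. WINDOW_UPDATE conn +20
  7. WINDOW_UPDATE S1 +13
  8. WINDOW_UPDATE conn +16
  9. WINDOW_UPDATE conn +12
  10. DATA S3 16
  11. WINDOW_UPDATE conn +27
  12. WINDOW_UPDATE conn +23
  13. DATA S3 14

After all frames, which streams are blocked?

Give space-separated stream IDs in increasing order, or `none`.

Op 1: conn=56 S1=28 S2=28 S3=28 blocked=[]
Op 2: conn=50 S1=28 S2=22 S3=28 blocked=[]
Op 3: conn=35 S1=13 S2=22 S3=28 blocked=[]
Op 4: conn=35 S1=23 S2=22 S3=28 blocked=[]
Op 5: conn=35 S1=43 S2=22 S3=28 blocked=[]
Op 6: conn=55 S1=43 S2=22 S3=28 blocked=[]
Op 7: conn=55 S1=56 S2=22 S3=28 blocked=[]
Op 8: conn=71 S1=56 S2=22 S3=28 blocked=[]
Op 9: conn=83 S1=56 S2=22 S3=28 blocked=[]
Op 10: conn=67 S1=56 S2=22 S3=12 blocked=[]
Op 11: conn=94 S1=56 S2=22 S3=12 blocked=[]
Op 12: conn=117 S1=56 S2=22 S3=12 blocked=[]
Op 13: conn=103 S1=56 S2=22 S3=-2 blocked=[3]

Answer: S3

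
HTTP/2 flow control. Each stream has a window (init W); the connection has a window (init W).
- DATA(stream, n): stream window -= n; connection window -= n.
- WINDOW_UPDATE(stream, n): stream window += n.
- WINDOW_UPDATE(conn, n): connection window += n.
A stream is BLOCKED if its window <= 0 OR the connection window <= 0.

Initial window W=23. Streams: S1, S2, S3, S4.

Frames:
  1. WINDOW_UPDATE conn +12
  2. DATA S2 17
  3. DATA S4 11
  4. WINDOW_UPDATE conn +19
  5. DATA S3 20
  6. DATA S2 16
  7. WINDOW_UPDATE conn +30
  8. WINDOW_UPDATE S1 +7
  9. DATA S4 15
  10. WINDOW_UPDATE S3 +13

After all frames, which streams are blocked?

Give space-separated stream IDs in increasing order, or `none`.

Op 1: conn=35 S1=23 S2=23 S3=23 S4=23 blocked=[]
Op 2: conn=18 S1=23 S2=6 S3=23 S4=23 blocked=[]
Op 3: conn=7 S1=23 S2=6 S3=23 S4=12 blocked=[]
Op 4: conn=26 S1=23 S2=6 S3=23 S4=12 blocked=[]
Op 5: conn=6 S1=23 S2=6 S3=3 S4=12 blocked=[]
Op 6: conn=-10 S1=23 S2=-10 S3=3 S4=12 blocked=[1, 2, 3, 4]
Op 7: conn=20 S1=23 S2=-10 S3=3 S4=12 blocked=[2]
Op 8: conn=20 S1=30 S2=-10 S3=3 S4=12 blocked=[2]
Op 9: conn=5 S1=30 S2=-10 S3=3 S4=-3 blocked=[2, 4]
Op 10: conn=5 S1=30 S2=-10 S3=16 S4=-3 blocked=[2, 4]

Answer: S2 S4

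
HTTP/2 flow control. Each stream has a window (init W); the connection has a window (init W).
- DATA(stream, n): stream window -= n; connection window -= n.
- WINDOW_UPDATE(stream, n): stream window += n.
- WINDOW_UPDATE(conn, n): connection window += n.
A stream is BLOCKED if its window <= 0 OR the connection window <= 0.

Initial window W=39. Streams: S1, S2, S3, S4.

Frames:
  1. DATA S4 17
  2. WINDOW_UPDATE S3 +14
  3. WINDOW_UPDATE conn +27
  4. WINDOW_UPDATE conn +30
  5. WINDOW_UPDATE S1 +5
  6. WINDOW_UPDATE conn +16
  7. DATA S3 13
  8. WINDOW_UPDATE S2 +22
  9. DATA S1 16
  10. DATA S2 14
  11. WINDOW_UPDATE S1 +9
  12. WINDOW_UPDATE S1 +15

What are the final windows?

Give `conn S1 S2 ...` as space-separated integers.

Op 1: conn=22 S1=39 S2=39 S3=39 S4=22 blocked=[]
Op 2: conn=22 S1=39 S2=39 S3=53 S4=22 blocked=[]
Op 3: conn=49 S1=39 S2=39 S3=53 S4=22 blocked=[]
Op 4: conn=79 S1=39 S2=39 S3=53 S4=22 blocked=[]
Op 5: conn=79 S1=44 S2=39 S3=53 S4=22 blocked=[]
Op 6: conn=95 S1=44 S2=39 S3=53 S4=22 blocked=[]
Op 7: conn=82 S1=44 S2=39 S3=40 S4=22 blocked=[]
Op 8: conn=82 S1=44 S2=61 S3=40 S4=22 blocked=[]
Op 9: conn=66 S1=28 S2=61 S3=40 S4=22 blocked=[]
Op 10: conn=52 S1=28 S2=47 S3=40 S4=22 blocked=[]
Op 11: conn=52 S1=37 S2=47 S3=40 S4=22 blocked=[]
Op 12: conn=52 S1=52 S2=47 S3=40 S4=22 blocked=[]

Answer: 52 52 47 40 22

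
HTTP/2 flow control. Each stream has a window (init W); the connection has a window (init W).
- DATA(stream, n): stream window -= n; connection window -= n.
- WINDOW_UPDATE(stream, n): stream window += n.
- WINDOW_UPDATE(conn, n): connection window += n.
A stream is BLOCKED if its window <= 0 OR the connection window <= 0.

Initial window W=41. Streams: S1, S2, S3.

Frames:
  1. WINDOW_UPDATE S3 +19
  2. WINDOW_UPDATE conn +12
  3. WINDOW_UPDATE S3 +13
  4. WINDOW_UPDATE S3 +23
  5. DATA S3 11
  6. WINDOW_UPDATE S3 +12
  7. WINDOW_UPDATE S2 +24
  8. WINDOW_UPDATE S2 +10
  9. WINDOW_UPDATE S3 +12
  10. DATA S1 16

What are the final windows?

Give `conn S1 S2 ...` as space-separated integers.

Op 1: conn=41 S1=41 S2=41 S3=60 blocked=[]
Op 2: conn=53 S1=41 S2=41 S3=60 blocked=[]
Op 3: conn=53 S1=41 S2=41 S3=73 blocked=[]
Op 4: conn=53 S1=41 S2=41 S3=96 blocked=[]
Op 5: conn=42 S1=41 S2=41 S3=85 blocked=[]
Op 6: conn=42 S1=41 S2=41 S3=97 blocked=[]
Op 7: conn=42 S1=41 S2=65 S3=97 blocked=[]
Op 8: conn=42 S1=41 S2=75 S3=97 blocked=[]
Op 9: conn=42 S1=41 S2=75 S3=109 blocked=[]
Op 10: conn=26 S1=25 S2=75 S3=109 blocked=[]

Answer: 26 25 75 109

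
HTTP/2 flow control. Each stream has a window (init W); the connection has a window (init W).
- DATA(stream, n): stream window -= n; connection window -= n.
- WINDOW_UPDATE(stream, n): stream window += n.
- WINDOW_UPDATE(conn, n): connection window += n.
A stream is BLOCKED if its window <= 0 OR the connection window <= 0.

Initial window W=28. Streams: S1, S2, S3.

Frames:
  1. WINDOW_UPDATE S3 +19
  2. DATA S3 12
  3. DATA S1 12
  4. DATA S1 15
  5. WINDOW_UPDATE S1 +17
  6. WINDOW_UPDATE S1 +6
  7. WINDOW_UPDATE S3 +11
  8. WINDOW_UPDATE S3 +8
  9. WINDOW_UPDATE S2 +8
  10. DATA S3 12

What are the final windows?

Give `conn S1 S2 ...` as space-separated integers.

Answer: -23 24 36 42

Derivation:
Op 1: conn=28 S1=28 S2=28 S3=47 blocked=[]
Op 2: conn=16 S1=28 S2=28 S3=35 blocked=[]
Op 3: conn=4 S1=16 S2=28 S3=35 blocked=[]
Op 4: conn=-11 S1=1 S2=28 S3=35 blocked=[1, 2, 3]
Op 5: conn=-11 S1=18 S2=28 S3=35 blocked=[1, 2, 3]
Op 6: conn=-11 S1=24 S2=28 S3=35 blocked=[1, 2, 3]
Op 7: conn=-11 S1=24 S2=28 S3=46 blocked=[1, 2, 3]
Op 8: conn=-11 S1=24 S2=28 S3=54 blocked=[1, 2, 3]
Op 9: conn=-11 S1=24 S2=36 S3=54 blocked=[1, 2, 3]
Op 10: conn=-23 S1=24 S2=36 S3=42 blocked=[1, 2, 3]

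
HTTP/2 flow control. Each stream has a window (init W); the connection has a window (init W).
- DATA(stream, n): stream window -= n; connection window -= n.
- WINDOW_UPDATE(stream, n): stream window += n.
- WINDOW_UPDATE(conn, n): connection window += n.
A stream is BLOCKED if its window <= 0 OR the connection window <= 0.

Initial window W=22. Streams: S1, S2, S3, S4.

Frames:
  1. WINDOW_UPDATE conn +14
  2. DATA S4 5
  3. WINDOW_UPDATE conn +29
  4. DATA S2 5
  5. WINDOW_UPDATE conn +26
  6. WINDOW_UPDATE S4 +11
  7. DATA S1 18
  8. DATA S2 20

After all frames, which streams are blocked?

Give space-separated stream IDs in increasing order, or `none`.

Answer: S2

Derivation:
Op 1: conn=36 S1=22 S2=22 S3=22 S4=22 blocked=[]
Op 2: conn=31 S1=22 S2=22 S3=22 S4=17 blocked=[]
Op 3: conn=60 S1=22 S2=22 S3=22 S4=17 blocked=[]
Op 4: conn=55 S1=22 S2=17 S3=22 S4=17 blocked=[]
Op 5: conn=81 S1=22 S2=17 S3=22 S4=17 blocked=[]
Op 6: conn=81 S1=22 S2=17 S3=22 S4=28 blocked=[]
Op 7: conn=63 S1=4 S2=17 S3=22 S4=28 blocked=[]
Op 8: conn=43 S1=4 S2=-3 S3=22 S4=28 blocked=[2]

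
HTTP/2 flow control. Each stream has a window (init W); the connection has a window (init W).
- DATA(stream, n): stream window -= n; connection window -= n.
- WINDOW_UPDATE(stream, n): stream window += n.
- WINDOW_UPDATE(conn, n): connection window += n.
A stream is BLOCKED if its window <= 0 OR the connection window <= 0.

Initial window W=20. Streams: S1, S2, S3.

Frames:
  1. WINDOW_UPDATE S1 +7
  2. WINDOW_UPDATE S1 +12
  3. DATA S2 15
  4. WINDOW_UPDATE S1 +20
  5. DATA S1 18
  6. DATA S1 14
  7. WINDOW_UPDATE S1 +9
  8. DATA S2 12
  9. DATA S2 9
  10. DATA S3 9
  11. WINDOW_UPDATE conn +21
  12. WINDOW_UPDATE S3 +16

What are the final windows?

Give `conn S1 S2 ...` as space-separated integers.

Op 1: conn=20 S1=27 S2=20 S3=20 blocked=[]
Op 2: conn=20 S1=39 S2=20 S3=20 blocked=[]
Op 3: conn=5 S1=39 S2=5 S3=20 blocked=[]
Op 4: conn=5 S1=59 S2=5 S3=20 blocked=[]
Op 5: conn=-13 S1=41 S2=5 S3=20 blocked=[1, 2, 3]
Op 6: conn=-27 S1=27 S2=5 S3=20 blocked=[1, 2, 3]
Op 7: conn=-27 S1=36 S2=5 S3=20 blocked=[1, 2, 3]
Op 8: conn=-39 S1=36 S2=-7 S3=20 blocked=[1, 2, 3]
Op 9: conn=-48 S1=36 S2=-16 S3=20 blocked=[1, 2, 3]
Op 10: conn=-57 S1=36 S2=-16 S3=11 blocked=[1, 2, 3]
Op 11: conn=-36 S1=36 S2=-16 S3=11 blocked=[1, 2, 3]
Op 12: conn=-36 S1=36 S2=-16 S3=27 blocked=[1, 2, 3]

Answer: -36 36 -16 27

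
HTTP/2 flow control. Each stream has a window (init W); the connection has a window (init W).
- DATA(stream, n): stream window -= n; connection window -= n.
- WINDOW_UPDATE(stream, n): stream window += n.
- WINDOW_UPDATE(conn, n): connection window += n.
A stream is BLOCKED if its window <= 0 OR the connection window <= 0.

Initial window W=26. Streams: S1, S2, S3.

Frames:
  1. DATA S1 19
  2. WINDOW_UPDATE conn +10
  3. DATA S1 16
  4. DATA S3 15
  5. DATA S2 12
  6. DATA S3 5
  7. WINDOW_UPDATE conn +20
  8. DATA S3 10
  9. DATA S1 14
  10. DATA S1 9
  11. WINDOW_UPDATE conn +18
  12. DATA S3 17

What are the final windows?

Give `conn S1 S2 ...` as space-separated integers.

Op 1: conn=7 S1=7 S2=26 S3=26 blocked=[]
Op 2: conn=17 S1=7 S2=26 S3=26 blocked=[]
Op 3: conn=1 S1=-9 S2=26 S3=26 blocked=[1]
Op 4: conn=-14 S1=-9 S2=26 S3=11 blocked=[1, 2, 3]
Op 5: conn=-26 S1=-9 S2=14 S3=11 blocked=[1, 2, 3]
Op 6: conn=-31 S1=-9 S2=14 S3=6 blocked=[1, 2, 3]
Op 7: conn=-11 S1=-9 S2=14 S3=6 blocked=[1, 2, 3]
Op 8: conn=-21 S1=-9 S2=14 S3=-4 blocked=[1, 2, 3]
Op 9: conn=-35 S1=-23 S2=14 S3=-4 blocked=[1, 2, 3]
Op 10: conn=-44 S1=-32 S2=14 S3=-4 blocked=[1, 2, 3]
Op 11: conn=-26 S1=-32 S2=14 S3=-4 blocked=[1, 2, 3]
Op 12: conn=-43 S1=-32 S2=14 S3=-21 blocked=[1, 2, 3]

Answer: -43 -32 14 -21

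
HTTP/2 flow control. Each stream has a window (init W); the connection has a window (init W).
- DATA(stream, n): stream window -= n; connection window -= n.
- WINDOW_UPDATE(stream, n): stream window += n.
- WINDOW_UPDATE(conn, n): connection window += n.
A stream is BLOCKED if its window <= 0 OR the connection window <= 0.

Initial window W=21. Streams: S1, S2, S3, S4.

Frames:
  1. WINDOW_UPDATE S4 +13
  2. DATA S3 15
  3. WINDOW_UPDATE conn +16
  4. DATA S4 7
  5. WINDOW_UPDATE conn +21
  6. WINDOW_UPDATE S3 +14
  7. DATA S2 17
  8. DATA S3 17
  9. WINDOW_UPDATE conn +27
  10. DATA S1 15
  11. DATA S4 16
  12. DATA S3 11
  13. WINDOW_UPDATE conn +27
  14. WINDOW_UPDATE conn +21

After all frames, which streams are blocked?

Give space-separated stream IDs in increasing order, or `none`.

Op 1: conn=21 S1=21 S2=21 S3=21 S4=34 blocked=[]
Op 2: conn=6 S1=21 S2=21 S3=6 S4=34 blocked=[]
Op 3: conn=22 S1=21 S2=21 S3=6 S4=34 blocked=[]
Op 4: conn=15 S1=21 S2=21 S3=6 S4=27 blocked=[]
Op 5: conn=36 S1=21 S2=21 S3=6 S4=27 blocked=[]
Op 6: conn=36 S1=21 S2=21 S3=20 S4=27 blocked=[]
Op 7: conn=19 S1=21 S2=4 S3=20 S4=27 blocked=[]
Op 8: conn=2 S1=21 S2=4 S3=3 S4=27 blocked=[]
Op 9: conn=29 S1=21 S2=4 S3=3 S4=27 blocked=[]
Op 10: conn=14 S1=6 S2=4 S3=3 S4=27 blocked=[]
Op 11: conn=-2 S1=6 S2=4 S3=3 S4=11 blocked=[1, 2, 3, 4]
Op 12: conn=-13 S1=6 S2=4 S3=-8 S4=11 blocked=[1, 2, 3, 4]
Op 13: conn=14 S1=6 S2=4 S3=-8 S4=11 blocked=[3]
Op 14: conn=35 S1=6 S2=4 S3=-8 S4=11 blocked=[3]

Answer: S3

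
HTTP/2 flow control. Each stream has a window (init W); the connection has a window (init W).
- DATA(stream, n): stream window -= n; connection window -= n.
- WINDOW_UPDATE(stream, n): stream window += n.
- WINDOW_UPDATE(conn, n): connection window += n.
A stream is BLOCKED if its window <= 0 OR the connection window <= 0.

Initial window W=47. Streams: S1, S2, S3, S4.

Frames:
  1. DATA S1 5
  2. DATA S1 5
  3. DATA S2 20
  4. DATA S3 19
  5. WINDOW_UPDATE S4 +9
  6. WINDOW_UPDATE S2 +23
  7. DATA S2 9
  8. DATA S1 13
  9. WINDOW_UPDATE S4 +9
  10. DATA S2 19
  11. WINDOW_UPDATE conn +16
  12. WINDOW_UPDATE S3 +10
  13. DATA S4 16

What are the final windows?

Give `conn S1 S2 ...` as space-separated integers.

Op 1: conn=42 S1=42 S2=47 S3=47 S4=47 blocked=[]
Op 2: conn=37 S1=37 S2=47 S3=47 S4=47 blocked=[]
Op 3: conn=17 S1=37 S2=27 S3=47 S4=47 blocked=[]
Op 4: conn=-2 S1=37 S2=27 S3=28 S4=47 blocked=[1, 2, 3, 4]
Op 5: conn=-2 S1=37 S2=27 S3=28 S4=56 blocked=[1, 2, 3, 4]
Op 6: conn=-2 S1=37 S2=50 S3=28 S4=56 blocked=[1, 2, 3, 4]
Op 7: conn=-11 S1=37 S2=41 S3=28 S4=56 blocked=[1, 2, 3, 4]
Op 8: conn=-24 S1=24 S2=41 S3=28 S4=56 blocked=[1, 2, 3, 4]
Op 9: conn=-24 S1=24 S2=41 S3=28 S4=65 blocked=[1, 2, 3, 4]
Op 10: conn=-43 S1=24 S2=22 S3=28 S4=65 blocked=[1, 2, 3, 4]
Op 11: conn=-27 S1=24 S2=22 S3=28 S4=65 blocked=[1, 2, 3, 4]
Op 12: conn=-27 S1=24 S2=22 S3=38 S4=65 blocked=[1, 2, 3, 4]
Op 13: conn=-43 S1=24 S2=22 S3=38 S4=49 blocked=[1, 2, 3, 4]

Answer: -43 24 22 38 49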